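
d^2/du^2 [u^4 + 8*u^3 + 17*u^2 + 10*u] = 12*u^2 + 48*u + 34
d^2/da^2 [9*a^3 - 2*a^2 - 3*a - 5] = 54*a - 4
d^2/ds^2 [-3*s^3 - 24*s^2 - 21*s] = -18*s - 48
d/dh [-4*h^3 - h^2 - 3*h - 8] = -12*h^2 - 2*h - 3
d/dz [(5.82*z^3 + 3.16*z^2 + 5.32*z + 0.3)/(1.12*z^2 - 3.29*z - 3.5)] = (6.5184*z^4 - 38.2956*z^3 - 77.4648*z^2 - 22.792*z - 17.633)/(1.2544*z^4 - 7.3696*z^3 + 2.9841*z^2 + 23.03*z + 12.25)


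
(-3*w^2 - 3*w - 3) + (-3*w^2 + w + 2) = -6*w^2 - 2*w - 1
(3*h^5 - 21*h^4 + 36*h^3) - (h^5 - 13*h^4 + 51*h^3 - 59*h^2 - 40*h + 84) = 2*h^5 - 8*h^4 - 15*h^3 + 59*h^2 + 40*h - 84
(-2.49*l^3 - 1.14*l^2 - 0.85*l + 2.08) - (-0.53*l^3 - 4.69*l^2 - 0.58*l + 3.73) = -1.96*l^3 + 3.55*l^2 - 0.27*l - 1.65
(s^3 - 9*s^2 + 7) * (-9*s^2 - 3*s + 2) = -9*s^5 + 78*s^4 + 29*s^3 - 81*s^2 - 21*s + 14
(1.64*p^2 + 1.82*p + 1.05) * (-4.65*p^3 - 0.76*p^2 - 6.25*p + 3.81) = -7.626*p^5 - 9.7094*p^4 - 16.5157*p^3 - 5.9246*p^2 + 0.371700000000001*p + 4.0005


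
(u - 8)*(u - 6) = u^2 - 14*u + 48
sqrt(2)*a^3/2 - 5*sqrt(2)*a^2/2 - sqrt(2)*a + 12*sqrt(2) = (a - 4)*(a - 3)*(sqrt(2)*a/2 + sqrt(2))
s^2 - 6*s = s*(s - 6)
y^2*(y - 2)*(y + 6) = y^4 + 4*y^3 - 12*y^2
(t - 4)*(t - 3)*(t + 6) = t^3 - t^2 - 30*t + 72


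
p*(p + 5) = p^2 + 5*p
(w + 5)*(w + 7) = w^2 + 12*w + 35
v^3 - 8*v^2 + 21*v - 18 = (v - 3)^2*(v - 2)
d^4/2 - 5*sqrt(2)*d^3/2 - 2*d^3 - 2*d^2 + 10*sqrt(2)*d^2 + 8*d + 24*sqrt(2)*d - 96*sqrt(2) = (d/2 + sqrt(2))*(d - 4)*(d - 4*sqrt(2))*(d - 3*sqrt(2))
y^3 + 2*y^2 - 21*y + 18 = (y - 3)*(y - 1)*(y + 6)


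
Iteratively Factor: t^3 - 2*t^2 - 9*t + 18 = (t - 3)*(t^2 + t - 6) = (t - 3)*(t + 3)*(t - 2)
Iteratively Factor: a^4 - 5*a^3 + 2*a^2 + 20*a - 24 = (a - 2)*(a^3 - 3*a^2 - 4*a + 12) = (a - 2)*(a + 2)*(a^2 - 5*a + 6) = (a - 3)*(a - 2)*(a + 2)*(a - 2)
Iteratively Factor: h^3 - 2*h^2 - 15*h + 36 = (h + 4)*(h^2 - 6*h + 9) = (h - 3)*(h + 4)*(h - 3)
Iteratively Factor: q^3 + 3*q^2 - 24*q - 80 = (q + 4)*(q^2 - q - 20) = (q + 4)^2*(q - 5)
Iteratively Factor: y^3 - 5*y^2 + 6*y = (y)*(y^2 - 5*y + 6) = y*(y - 3)*(y - 2)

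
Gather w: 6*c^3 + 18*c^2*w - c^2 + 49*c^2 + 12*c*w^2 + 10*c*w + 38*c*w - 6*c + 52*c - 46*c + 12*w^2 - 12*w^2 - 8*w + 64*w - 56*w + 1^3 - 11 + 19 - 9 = 6*c^3 + 48*c^2 + 12*c*w^2 + w*(18*c^2 + 48*c)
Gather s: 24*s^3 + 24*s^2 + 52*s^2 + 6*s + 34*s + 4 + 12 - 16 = 24*s^3 + 76*s^2 + 40*s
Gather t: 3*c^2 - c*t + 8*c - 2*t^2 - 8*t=3*c^2 + 8*c - 2*t^2 + t*(-c - 8)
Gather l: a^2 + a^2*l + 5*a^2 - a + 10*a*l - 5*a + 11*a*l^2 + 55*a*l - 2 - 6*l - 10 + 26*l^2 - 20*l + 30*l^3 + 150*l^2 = 6*a^2 - 6*a + 30*l^3 + l^2*(11*a + 176) + l*(a^2 + 65*a - 26) - 12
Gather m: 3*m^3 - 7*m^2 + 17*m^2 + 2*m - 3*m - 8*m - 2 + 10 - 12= 3*m^3 + 10*m^2 - 9*m - 4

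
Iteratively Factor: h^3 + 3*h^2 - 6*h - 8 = (h - 2)*(h^2 + 5*h + 4) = (h - 2)*(h + 1)*(h + 4)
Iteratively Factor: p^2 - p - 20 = (p + 4)*(p - 5)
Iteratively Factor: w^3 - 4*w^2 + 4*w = (w - 2)*(w^2 - 2*w) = (w - 2)^2*(w)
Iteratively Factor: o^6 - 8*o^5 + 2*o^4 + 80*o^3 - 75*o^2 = (o)*(o^5 - 8*o^4 + 2*o^3 + 80*o^2 - 75*o) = o*(o - 5)*(o^4 - 3*o^3 - 13*o^2 + 15*o) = o^2*(o - 5)*(o^3 - 3*o^2 - 13*o + 15) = o^2*(o - 5)*(o - 1)*(o^2 - 2*o - 15) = o^2*(o - 5)^2*(o - 1)*(o + 3)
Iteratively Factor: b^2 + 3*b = (b + 3)*(b)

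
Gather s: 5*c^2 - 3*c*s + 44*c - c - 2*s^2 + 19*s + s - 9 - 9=5*c^2 + 43*c - 2*s^2 + s*(20 - 3*c) - 18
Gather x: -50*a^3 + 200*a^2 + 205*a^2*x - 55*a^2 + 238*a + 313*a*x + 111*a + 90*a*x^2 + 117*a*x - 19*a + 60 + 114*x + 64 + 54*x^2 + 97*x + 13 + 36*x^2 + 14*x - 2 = -50*a^3 + 145*a^2 + 330*a + x^2*(90*a + 90) + x*(205*a^2 + 430*a + 225) + 135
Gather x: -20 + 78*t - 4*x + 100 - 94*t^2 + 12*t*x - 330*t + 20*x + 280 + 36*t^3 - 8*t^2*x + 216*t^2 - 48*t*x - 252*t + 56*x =36*t^3 + 122*t^2 - 504*t + x*(-8*t^2 - 36*t + 72) + 360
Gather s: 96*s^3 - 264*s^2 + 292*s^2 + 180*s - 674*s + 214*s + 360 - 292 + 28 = 96*s^3 + 28*s^2 - 280*s + 96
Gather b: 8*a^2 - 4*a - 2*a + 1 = 8*a^2 - 6*a + 1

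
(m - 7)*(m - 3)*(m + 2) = m^3 - 8*m^2 + m + 42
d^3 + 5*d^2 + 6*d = d*(d + 2)*(d + 3)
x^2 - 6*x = x*(x - 6)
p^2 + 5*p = p*(p + 5)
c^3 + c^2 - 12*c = c*(c - 3)*(c + 4)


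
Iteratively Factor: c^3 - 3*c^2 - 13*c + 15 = (c + 3)*(c^2 - 6*c + 5) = (c - 1)*(c + 3)*(c - 5)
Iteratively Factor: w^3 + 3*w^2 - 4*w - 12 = (w - 2)*(w^2 + 5*w + 6) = (w - 2)*(w + 3)*(w + 2)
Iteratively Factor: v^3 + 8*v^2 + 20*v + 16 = (v + 2)*(v^2 + 6*v + 8) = (v + 2)^2*(v + 4)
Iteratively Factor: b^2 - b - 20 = (b + 4)*(b - 5)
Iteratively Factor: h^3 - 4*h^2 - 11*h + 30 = (h + 3)*(h^2 - 7*h + 10) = (h - 2)*(h + 3)*(h - 5)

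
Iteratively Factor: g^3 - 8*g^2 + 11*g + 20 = (g - 4)*(g^2 - 4*g - 5) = (g - 4)*(g + 1)*(g - 5)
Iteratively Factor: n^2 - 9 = (n - 3)*(n + 3)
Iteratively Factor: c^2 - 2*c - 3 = (c + 1)*(c - 3)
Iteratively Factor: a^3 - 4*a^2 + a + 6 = (a - 2)*(a^2 - 2*a - 3) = (a - 3)*(a - 2)*(a + 1)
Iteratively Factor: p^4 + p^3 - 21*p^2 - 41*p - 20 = (p - 5)*(p^3 + 6*p^2 + 9*p + 4) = (p - 5)*(p + 1)*(p^2 + 5*p + 4) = (p - 5)*(p + 1)*(p + 4)*(p + 1)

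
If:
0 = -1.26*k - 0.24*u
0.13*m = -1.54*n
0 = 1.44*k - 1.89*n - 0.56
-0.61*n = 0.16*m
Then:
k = 0.39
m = 0.00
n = 0.00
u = -2.04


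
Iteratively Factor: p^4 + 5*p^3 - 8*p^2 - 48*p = (p)*(p^3 + 5*p^2 - 8*p - 48) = p*(p - 3)*(p^2 + 8*p + 16) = p*(p - 3)*(p + 4)*(p + 4)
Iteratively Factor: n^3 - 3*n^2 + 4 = (n + 1)*(n^2 - 4*n + 4) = (n - 2)*(n + 1)*(n - 2)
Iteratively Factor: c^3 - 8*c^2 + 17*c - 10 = (c - 5)*(c^2 - 3*c + 2) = (c - 5)*(c - 1)*(c - 2)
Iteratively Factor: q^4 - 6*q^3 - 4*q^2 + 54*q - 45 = (q - 1)*(q^3 - 5*q^2 - 9*q + 45) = (q - 5)*(q - 1)*(q^2 - 9) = (q - 5)*(q - 1)*(q + 3)*(q - 3)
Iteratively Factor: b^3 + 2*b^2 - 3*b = (b - 1)*(b^2 + 3*b) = b*(b - 1)*(b + 3)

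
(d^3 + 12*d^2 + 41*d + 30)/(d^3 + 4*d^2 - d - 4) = (d^2 + 11*d + 30)/(d^2 + 3*d - 4)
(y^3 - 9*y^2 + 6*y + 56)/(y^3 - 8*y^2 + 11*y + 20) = (y^2 - 5*y - 14)/(y^2 - 4*y - 5)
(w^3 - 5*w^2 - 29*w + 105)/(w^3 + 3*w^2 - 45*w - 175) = (w - 3)/(w + 5)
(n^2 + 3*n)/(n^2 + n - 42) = n*(n + 3)/(n^2 + n - 42)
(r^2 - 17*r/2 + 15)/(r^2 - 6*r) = (r - 5/2)/r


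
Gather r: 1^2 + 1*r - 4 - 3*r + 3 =-2*r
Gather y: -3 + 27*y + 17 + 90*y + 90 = 117*y + 104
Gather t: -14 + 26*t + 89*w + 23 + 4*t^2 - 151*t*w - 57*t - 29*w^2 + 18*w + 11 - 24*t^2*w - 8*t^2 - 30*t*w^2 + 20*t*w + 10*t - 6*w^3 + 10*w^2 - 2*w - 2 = t^2*(-24*w - 4) + t*(-30*w^2 - 131*w - 21) - 6*w^3 - 19*w^2 + 105*w + 18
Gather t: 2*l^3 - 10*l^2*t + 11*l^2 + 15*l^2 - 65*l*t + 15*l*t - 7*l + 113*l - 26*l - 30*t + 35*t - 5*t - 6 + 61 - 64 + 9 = 2*l^3 + 26*l^2 + 80*l + t*(-10*l^2 - 50*l)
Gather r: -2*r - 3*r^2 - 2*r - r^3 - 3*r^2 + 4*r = -r^3 - 6*r^2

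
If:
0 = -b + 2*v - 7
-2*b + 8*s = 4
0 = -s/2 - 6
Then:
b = -50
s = -12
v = -43/2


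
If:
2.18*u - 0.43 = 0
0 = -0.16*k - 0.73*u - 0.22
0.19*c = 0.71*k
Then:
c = -8.50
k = -2.27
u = 0.20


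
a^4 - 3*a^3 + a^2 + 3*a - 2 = (a - 2)*(a - 1)^2*(a + 1)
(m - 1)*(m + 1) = m^2 - 1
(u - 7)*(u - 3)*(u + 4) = u^3 - 6*u^2 - 19*u + 84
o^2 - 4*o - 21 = (o - 7)*(o + 3)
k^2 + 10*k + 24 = (k + 4)*(k + 6)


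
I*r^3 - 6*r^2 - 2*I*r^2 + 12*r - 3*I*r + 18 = (r - 3)*(r + 6*I)*(I*r + I)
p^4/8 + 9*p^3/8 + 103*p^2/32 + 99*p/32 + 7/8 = (p/4 + 1)*(p/2 + 1/4)*(p + 1)*(p + 7/2)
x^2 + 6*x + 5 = (x + 1)*(x + 5)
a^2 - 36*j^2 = (a - 6*j)*(a + 6*j)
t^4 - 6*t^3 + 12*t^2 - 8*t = t*(t - 2)^3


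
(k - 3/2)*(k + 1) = k^2 - k/2 - 3/2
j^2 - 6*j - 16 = (j - 8)*(j + 2)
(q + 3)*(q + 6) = q^2 + 9*q + 18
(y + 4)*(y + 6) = y^2 + 10*y + 24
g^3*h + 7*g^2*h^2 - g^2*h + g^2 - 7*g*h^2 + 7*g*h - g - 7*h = (g - 1)*(g + 7*h)*(g*h + 1)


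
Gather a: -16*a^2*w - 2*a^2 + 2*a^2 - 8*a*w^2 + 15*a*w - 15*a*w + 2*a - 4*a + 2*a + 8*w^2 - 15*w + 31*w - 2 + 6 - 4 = -16*a^2*w - 8*a*w^2 + 8*w^2 + 16*w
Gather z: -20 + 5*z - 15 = 5*z - 35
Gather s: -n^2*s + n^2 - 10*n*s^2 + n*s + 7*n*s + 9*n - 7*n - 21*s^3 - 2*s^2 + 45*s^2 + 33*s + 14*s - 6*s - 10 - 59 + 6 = n^2 + 2*n - 21*s^3 + s^2*(43 - 10*n) + s*(-n^2 + 8*n + 41) - 63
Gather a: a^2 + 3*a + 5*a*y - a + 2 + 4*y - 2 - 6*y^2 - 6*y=a^2 + a*(5*y + 2) - 6*y^2 - 2*y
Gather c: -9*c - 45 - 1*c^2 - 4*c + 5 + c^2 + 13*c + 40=0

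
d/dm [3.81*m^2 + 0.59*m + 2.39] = 7.62*m + 0.59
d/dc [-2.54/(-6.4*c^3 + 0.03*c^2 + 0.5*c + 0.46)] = (-48.768*c^2 + 0.1524*c + 1.27)/(-6.4*c^3 + 0.03*c^2 + 0.5*c + 0.46)^2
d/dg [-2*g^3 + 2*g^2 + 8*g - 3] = -6*g^2 + 4*g + 8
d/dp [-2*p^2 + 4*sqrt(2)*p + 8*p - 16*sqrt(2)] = -4*p + 4*sqrt(2) + 8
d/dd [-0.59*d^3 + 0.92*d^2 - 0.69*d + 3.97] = -1.77*d^2 + 1.84*d - 0.69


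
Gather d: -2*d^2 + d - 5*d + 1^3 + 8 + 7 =-2*d^2 - 4*d + 16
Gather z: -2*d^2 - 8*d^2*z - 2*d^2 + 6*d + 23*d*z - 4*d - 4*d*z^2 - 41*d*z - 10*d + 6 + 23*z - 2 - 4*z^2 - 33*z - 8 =-4*d^2 - 8*d + z^2*(-4*d - 4) + z*(-8*d^2 - 18*d - 10) - 4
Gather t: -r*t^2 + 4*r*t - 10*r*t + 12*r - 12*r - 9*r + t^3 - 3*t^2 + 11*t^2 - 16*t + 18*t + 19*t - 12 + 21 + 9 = -9*r + t^3 + t^2*(8 - r) + t*(21 - 6*r) + 18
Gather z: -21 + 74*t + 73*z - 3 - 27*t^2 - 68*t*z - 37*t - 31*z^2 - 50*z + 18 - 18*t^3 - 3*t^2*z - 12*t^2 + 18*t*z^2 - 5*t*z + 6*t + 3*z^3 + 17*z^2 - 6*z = -18*t^3 - 39*t^2 + 43*t + 3*z^3 + z^2*(18*t - 14) + z*(-3*t^2 - 73*t + 17) - 6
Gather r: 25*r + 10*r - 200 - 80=35*r - 280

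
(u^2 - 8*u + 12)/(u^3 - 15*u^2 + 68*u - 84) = 1/(u - 7)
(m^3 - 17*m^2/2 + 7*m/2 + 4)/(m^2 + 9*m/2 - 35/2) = (2*m^3 - 17*m^2 + 7*m + 8)/(2*m^2 + 9*m - 35)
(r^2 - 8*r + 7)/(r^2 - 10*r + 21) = (r - 1)/(r - 3)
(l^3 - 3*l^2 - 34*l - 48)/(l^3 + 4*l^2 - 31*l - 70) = (l^2 - 5*l - 24)/(l^2 + 2*l - 35)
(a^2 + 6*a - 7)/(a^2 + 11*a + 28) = (a - 1)/(a + 4)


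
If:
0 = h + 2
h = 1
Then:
No Solution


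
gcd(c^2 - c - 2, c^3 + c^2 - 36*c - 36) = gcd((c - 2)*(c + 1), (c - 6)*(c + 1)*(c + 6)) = c + 1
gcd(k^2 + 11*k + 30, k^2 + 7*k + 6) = k + 6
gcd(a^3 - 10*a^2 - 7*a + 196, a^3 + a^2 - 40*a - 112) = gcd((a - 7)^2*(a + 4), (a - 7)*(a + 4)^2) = a^2 - 3*a - 28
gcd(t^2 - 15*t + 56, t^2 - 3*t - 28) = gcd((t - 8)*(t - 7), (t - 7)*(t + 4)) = t - 7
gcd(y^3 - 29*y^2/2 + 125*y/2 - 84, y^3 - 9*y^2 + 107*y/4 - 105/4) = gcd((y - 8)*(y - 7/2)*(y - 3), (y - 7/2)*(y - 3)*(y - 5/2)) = y^2 - 13*y/2 + 21/2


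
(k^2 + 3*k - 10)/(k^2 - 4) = (k + 5)/(k + 2)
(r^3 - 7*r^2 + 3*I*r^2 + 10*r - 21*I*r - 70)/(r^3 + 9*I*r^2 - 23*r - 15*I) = (r^2 - r*(7 + 2*I) + 14*I)/(r^2 + 4*I*r - 3)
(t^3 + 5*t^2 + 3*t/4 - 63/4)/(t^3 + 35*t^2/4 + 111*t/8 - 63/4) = 2*(2*t^2 + 3*t - 9)/(4*t^2 + 21*t - 18)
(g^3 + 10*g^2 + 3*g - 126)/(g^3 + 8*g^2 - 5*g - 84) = (g + 6)/(g + 4)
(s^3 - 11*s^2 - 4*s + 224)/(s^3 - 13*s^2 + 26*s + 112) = (s + 4)/(s + 2)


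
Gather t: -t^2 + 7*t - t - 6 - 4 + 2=-t^2 + 6*t - 8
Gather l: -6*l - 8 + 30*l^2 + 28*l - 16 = 30*l^2 + 22*l - 24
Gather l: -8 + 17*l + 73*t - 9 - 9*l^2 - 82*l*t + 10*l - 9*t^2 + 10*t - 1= -9*l^2 + l*(27 - 82*t) - 9*t^2 + 83*t - 18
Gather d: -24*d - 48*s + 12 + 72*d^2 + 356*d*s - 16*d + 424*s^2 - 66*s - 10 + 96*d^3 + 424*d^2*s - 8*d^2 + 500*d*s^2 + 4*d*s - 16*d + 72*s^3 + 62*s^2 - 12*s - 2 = 96*d^3 + d^2*(424*s + 64) + d*(500*s^2 + 360*s - 56) + 72*s^3 + 486*s^2 - 126*s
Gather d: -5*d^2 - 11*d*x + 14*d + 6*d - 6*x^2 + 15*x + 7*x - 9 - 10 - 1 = -5*d^2 + d*(20 - 11*x) - 6*x^2 + 22*x - 20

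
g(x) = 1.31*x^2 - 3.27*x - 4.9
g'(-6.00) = -18.99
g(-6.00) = 61.88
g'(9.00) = 20.31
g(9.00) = 71.78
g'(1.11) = -0.36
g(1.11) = -6.92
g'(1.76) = 1.34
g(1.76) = -6.60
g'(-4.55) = -15.19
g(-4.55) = 37.10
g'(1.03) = -0.57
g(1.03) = -6.88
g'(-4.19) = -14.25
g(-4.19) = 31.80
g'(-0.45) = -4.45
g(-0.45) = -3.16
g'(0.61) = -1.67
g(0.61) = -6.41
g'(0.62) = -1.65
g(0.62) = -6.42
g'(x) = 2.62*x - 3.27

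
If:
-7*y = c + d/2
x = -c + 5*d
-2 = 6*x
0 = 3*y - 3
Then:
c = -19/3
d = -4/3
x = -1/3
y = 1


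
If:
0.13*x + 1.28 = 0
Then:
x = -9.85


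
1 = 1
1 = 1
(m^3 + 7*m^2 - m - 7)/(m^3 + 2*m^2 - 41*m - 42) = (m - 1)/(m - 6)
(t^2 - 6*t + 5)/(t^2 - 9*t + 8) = (t - 5)/(t - 8)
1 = 1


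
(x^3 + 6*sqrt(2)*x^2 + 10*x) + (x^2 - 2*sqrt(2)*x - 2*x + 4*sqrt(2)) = x^3 + x^2 + 6*sqrt(2)*x^2 - 2*sqrt(2)*x + 8*x + 4*sqrt(2)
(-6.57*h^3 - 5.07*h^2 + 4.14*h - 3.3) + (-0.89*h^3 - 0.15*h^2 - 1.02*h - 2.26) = -7.46*h^3 - 5.22*h^2 + 3.12*h - 5.56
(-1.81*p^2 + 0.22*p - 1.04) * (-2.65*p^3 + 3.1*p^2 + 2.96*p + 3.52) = 4.7965*p^5 - 6.194*p^4 - 1.9196*p^3 - 8.944*p^2 - 2.304*p - 3.6608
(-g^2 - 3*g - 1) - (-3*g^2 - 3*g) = 2*g^2 - 1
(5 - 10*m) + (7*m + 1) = 6 - 3*m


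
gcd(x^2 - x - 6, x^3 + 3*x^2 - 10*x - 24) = x^2 - x - 6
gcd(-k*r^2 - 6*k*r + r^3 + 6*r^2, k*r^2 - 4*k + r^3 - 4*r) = 1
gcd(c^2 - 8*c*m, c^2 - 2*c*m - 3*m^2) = 1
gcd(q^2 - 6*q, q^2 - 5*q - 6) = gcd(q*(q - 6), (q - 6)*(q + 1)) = q - 6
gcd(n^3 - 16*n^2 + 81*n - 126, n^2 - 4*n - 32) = 1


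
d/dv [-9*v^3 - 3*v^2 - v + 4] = -27*v^2 - 6*v - 1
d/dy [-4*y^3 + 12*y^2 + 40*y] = -12*y^2 + 24*y + 40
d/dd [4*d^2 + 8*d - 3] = 8*d + 8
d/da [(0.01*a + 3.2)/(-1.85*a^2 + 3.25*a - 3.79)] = (0.0185*a^2 + 11.84*a - 10.4379)/(3.4225*a^4 - 12.025*a^3 + 24.5855*a^2 - 24.635*a + 14.3641)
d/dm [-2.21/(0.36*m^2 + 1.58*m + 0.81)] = (1.5912*m + 3.4918)/(0.36*m^2 + 1.58*m + 0.81)^2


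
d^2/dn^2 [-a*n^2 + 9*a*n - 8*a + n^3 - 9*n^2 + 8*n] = -2*a + 6*n - 18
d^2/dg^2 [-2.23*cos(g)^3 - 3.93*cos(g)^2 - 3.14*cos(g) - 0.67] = 4.8125*cos(g) + 7.86*cos(2*g) + 5.0175*cos(3*g)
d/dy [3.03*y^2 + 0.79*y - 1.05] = 6.06*y + 0.79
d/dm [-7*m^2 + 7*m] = 7 - 14*m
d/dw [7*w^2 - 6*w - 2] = 14*w - 6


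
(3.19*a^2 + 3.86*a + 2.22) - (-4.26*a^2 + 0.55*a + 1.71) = 7.45*a^2 + 3.31*a + 0.51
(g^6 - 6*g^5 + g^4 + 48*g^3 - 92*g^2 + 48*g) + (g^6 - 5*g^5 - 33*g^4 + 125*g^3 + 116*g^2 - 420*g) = 2*g^6 - 11*g^5 - 32*g^4 + 173*g^3 + 24*g^2 - 372*g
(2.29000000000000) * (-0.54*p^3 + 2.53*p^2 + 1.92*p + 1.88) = -1.2366*p^3 + 5.7937*p^2 + 4.3968*p + 4.3052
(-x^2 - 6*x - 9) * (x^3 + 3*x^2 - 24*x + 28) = -x^5 - 9*x^4 - 3*x^3 + 89*x^2 + 48*x - 252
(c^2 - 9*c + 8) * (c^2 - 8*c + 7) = c^4 - 17*c^3 + 87*c^2 - 127*c + 56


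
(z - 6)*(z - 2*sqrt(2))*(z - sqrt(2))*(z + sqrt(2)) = z^4 - 6*z^3 - 2*sqrt(2)*z^3 - 2*z^2 + 12*sqrt(2)*z^2 + 4*sqrt(2)*z + 12*z - 24*sqrt(2)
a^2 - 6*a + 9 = (a - 3)^2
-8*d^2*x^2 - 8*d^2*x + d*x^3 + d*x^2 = x*(-8*d + x)*(d*x + d)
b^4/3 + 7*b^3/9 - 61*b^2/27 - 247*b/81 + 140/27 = (b/3 + 1)*(b - 5/3)*(b - 4/3)*(b + 7/3)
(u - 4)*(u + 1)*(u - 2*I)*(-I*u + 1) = -I*u^4 - u^3 + 3*I*u^3 + 3*u^2 + 2*I*u^2 + 4*u + 6*I*u + 8*I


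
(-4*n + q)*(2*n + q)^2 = -16*n^3 - 12*n^2*q + q^3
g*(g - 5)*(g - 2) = g^3 - 7*g^2 + 10*g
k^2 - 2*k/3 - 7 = (k - 3)*(k + 7/3)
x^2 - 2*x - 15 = (x - 5)*(x + 3)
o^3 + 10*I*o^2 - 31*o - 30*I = (o + 2*I)*(o + 3*I)*(o + 5*I)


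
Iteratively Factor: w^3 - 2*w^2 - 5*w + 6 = (w - 3)*(w^2 + w - 2) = (w - 3)*(w + 2)*(w - 1)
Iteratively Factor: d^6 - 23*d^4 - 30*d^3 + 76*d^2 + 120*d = (d - 2)*(d^5 + 2*d^4 - 19*d^3 - 68*d^2 - 60*d) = (d - 2)*(d + 3)*(d^4 - d^3 - 16*d^2 - 20*d) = (d - 5)*(d - 2)*(d + 3)*(d^3 + 4*d^2 + 4*d) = (d - 5)*(d - 2)*(d + 2)*(d + 3)*(d^2 + 2*d) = d*(d - 5)*(d - 2)*(d + 2)*(d + 3)*(d + 2)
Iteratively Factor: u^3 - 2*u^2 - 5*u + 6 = (u - 3)*(u^2 + u - 2) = (u - 3)*(u - 1)*(u + 2)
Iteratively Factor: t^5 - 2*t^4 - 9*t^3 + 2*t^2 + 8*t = (t - 4)*(t^4 + 2*t^3 - t^2 - 2*t) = (t - 4)*(t + 2)*(t^3 - t) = (t - 4)*(t - 1)*(t + 2)*(t^2 + t) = t*(t - 4)*(t - 1)*(t + 2)*(t + 1)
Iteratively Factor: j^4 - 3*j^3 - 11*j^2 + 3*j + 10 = (j - 1)*(j^3 - 2*j^2 - 13*j - 10) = (j - 1)*(j + 1)*(j^2 - 3*j - 10) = (j - 1)*(j + 1)*(j + 2)*(j - 5)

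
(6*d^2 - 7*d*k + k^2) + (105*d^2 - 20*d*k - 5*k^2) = 111*d^2 - 27*d*k - 4*k^2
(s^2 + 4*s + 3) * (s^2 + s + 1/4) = s^4 + 5*s^3 + 29*s^2/4 + 4*s + 3/4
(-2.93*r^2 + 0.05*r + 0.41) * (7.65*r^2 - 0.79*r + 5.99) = -22.4145*r^4 + 2.6972*r^3 - 14.4537*r^2 - 0.0244*r + 2.4559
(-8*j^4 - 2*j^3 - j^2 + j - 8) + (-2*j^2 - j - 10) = -8*j^4 - 2*j^3 - 3*j^2 - 18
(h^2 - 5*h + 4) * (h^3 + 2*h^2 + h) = h^5 - 3*h^4 - 5*h^3 + 3*h^2 + 4*h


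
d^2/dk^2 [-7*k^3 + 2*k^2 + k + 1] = 4 - 42*k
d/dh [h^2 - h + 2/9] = 2*h - 1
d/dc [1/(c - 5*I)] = -1/(c - 5*I)^2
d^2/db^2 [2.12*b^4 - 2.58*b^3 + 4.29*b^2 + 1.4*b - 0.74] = 25.44*b^2 - 15.48*b + 8.58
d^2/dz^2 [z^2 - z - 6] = 2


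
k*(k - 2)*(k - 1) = k^3 - 3*k^2 + 2*k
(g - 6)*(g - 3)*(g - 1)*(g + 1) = g^4 - 9*g^3 + 17*g^2 + 9*g - 18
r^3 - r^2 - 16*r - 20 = (r - 5)*(r + 2)^2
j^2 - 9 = (j - 3)*(j + 3)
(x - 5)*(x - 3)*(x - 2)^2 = x^4 - 12*x^3 + 51*x^2 - 92*x + 60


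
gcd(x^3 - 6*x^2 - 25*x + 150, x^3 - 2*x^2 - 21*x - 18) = x - 6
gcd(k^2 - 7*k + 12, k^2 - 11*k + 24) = k - 3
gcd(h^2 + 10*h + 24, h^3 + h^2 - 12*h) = h + 4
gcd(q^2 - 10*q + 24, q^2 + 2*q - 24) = q - 4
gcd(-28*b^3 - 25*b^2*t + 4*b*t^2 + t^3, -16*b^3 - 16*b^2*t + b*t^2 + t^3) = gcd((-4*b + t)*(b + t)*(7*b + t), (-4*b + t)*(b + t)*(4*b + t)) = -4*b^2 - 3*b*t + t^2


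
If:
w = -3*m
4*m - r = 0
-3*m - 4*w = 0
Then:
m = 0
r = 0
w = 0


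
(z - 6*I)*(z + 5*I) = z^2 - I*z + 30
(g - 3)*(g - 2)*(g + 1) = g^3 - 4*g^2 + g + 6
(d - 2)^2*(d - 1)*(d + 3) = d^4 - 2*d^3 - 7*d^2 + 20*d - 12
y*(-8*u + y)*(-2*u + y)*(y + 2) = 16*u^2*y^2 + 32*u^2*y - 10*u*y^3 - 20*u*y^2 + y^4 + 2*y^3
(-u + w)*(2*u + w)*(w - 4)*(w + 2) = -2*u^2*w^2 + 4*u^2*w + 16*u^2 + u*w^3 - 2*u*w^2 - 8*u*w + w^4 - 2*w^3 - 8*w^2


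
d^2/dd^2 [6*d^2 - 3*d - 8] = 12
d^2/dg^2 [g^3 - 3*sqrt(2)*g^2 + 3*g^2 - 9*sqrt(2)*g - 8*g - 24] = 6*g - 6*sqrt(2) + 6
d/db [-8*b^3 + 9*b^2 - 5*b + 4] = -24*b^2 + 18*b - 5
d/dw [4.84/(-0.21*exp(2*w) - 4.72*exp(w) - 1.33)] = (2.0328*exp(w) + 22.8448)*exp(w)/(0.21*exp(2*w) + 4.72*exp(w) + 1.33)^2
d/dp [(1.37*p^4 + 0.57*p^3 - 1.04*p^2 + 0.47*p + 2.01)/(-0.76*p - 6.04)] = (-3.1236*p^4 - 33.9656*p^3 - 9.538*p^2 + 12.5632*p - 1.3112)/(0.5776*p^2 + 9.1808*p + 36.4816)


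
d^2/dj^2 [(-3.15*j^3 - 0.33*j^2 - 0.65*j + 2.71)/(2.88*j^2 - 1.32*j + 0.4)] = (-2.8421709430404e-14*j^5 + 1.4210854715202e-14*j^4 - 17.011296*j^3 + 147.127104*j^2 - 60.345216*j + 2.407968)/(23.887872*j^6 - 32.845824*j^5 + 25.007616*j^4 - 11.423808*j^3 + 3.47328*j^2 - 0.6336*j + 0.064)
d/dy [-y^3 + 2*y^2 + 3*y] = -3*y^2 + 4*y + 3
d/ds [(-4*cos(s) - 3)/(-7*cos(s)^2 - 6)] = 2*(14*cos(s)^2 + 21*cos(s) - 12)*sin(s)/(7*sin(s)^2 - 13)^2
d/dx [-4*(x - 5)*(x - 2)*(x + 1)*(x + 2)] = -16*x^3 + 48*x^2 + 72*x - 64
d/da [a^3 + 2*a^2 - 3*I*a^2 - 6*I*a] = 3*a^2 + a*(4 - 6*I) - 6*I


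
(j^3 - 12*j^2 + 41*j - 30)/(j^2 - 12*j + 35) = (j^2 - 7*j + 6)/(j - 7)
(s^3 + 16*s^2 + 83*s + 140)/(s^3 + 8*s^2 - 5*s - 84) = (s + 5)/(s - 3)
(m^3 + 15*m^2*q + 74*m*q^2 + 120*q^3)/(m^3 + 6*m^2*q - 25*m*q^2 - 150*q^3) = (-m - 4*q)/(-m + 5*q)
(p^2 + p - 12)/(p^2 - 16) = (p - 3)/(p - 4)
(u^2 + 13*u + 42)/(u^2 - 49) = (u + 6)/(u - 7)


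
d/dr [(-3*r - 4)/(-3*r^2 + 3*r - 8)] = 3*(-3*r^2 - 8*r + 12)/(9*r^4 - 18*r^3 + 57*r^2 - 48*r + 64)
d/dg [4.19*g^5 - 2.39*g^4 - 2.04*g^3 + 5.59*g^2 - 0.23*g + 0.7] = 20.95*g^4 - 9.56*g^3 - 6.12*g^2 + 11.18*g - 0.23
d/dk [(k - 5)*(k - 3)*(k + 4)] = 3*k^2 - 8*k - 17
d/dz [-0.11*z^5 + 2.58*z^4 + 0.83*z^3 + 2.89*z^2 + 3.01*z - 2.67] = -0.55*z^4 + 10.32*z^3 + 2.49*z^2 + 5.78*z + 3.01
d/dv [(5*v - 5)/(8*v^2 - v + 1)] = 40*v*(2 - v)/(64*v^4 - 16*v^3 + 17*v^2 - 2*v + 1)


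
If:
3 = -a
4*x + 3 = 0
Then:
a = -3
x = -3/4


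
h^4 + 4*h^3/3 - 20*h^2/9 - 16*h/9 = h*(h - 4/3)*(h + 2/3)*(h + 2)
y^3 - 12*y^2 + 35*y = y*(y - 7)*(y - 5)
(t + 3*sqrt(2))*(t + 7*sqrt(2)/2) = t^2 + 13*sqrt(2)*t/2 + 21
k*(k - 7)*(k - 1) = k^3 - 8*k^2 + 7*k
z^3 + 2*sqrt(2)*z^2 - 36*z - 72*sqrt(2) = (z - 6)*(z + 6)*(z + 2*sqrt(2))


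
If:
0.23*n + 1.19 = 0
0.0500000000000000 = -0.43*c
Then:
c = -0.12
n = -5.17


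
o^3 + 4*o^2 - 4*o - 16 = (o - 2)*(o + 2)*(o + 4)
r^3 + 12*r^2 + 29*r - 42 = (r - 1)*(r + 6)*(r + 7)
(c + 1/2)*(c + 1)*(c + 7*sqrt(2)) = c^3 + 3*c^2/2 + 7*sqrt(2)*c^2 + c/2 + 21*sqrt(2)*c/2 + 7*sqrt(2)/2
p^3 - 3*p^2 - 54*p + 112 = (p - 8)*(p - 2)*(p + 7)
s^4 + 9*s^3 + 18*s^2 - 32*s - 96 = (s - 2)*(s + 3)*(s + 4)^2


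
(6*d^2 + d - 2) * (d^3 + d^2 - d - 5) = 6*d^5 + 7*d^4 - 7*d^3 - 33*d^2 - 3*d + 10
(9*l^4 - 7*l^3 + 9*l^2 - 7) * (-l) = -9*l^5 + 7*l^4 - 9*l^3 + 7*l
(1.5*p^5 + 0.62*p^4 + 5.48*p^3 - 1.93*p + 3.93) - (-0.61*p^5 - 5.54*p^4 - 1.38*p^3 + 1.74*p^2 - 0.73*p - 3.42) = 2.11*p^5 + 6.16*p^4 + 6.86*p^3 - 1.74*p^2 - 1.2*p + 7.35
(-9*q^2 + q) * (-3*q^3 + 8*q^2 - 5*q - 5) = 27*q^5 - 75*q^4 + 53*q^3 + 40*q^2 - 5*q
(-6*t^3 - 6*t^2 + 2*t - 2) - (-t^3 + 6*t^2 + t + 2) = -5*t^3 - 12*t^2 + t - 4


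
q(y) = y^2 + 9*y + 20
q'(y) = 2*y + 9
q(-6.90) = 5.51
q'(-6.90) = -4.80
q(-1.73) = 7.42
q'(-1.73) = 5.54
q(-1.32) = 9.86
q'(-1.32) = 6.36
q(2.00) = 42.00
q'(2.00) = 13.00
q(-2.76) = 2.78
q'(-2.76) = 3.48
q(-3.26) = 1.29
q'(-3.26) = 2.48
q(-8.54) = 16.07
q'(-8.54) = -8.08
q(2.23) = 45.04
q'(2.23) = 13.46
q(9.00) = 182.00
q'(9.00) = 27.00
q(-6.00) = 2.00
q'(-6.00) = -3.00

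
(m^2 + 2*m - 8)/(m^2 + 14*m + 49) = (m^2 + 2*m - 8)/(m^2 + 14*m + 49)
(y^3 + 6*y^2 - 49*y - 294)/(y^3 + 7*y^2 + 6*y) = (y^2 - 49)/(y*(y + 1))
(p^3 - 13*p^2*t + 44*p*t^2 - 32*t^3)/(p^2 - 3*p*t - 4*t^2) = (p^2 - 9*p*t + 8*t^2)/(p + t)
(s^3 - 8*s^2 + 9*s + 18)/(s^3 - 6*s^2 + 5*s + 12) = (s - 6)/(s - 4)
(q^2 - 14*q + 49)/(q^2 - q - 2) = (-q^2 + 14*q - 49)/(-q^2 + q + 2)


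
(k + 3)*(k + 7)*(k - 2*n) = k^3 - 2*k^2*n + 10*k^2 - 20*k*n + 21*k - 42*n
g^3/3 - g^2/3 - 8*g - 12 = (g/3 + 1)*(g - 6)*(g + 2)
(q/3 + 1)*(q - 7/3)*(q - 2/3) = q^3/3 - 67*q/27 + 14/9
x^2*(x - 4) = x^3 - 4*x^2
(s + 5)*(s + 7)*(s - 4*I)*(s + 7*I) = s^4 + 12*s^3 + 3*I*s^3 + 63*s^2 + 36*I*s^2 + 336*s + 105*I*s + 980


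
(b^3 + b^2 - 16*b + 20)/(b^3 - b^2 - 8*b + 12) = (b + 5)/(b + 3)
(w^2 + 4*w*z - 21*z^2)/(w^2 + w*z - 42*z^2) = (-w + 3*z)/(-w + 6*z)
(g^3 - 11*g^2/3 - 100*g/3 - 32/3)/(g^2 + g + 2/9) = 3*(g^2 - 4*g - 32)/(3*g + 2)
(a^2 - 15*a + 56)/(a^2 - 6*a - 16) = (a - 7)/(a + 2)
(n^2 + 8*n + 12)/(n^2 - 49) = (n^2 + 8*n + 12)/(n^2 - 49)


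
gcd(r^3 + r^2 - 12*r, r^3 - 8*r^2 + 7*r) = r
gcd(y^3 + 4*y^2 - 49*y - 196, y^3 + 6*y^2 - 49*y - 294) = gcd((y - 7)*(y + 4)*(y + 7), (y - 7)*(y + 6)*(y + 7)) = y^2 - 49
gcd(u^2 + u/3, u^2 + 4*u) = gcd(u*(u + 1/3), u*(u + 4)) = u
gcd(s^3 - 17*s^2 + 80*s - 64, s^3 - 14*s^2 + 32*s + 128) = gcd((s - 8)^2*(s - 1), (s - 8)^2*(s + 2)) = s^2 - 16*s + 64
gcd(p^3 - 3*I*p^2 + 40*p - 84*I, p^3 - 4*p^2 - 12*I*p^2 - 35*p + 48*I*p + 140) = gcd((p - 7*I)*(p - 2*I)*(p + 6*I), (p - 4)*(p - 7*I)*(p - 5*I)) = p - 7*I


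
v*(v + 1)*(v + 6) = v^3 + 7*v^2 + 6*v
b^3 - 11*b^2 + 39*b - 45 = (b - 5)*(b - 3)^2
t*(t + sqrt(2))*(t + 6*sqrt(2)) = t^3 + 7*sqrt(2)*t^2 + 12*t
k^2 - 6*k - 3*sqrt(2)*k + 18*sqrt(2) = (k - 6)*(k - 3*sqrt(2))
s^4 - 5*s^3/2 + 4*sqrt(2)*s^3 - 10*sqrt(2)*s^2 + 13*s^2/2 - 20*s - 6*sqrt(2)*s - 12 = (s - 3)*(s + 1/2)*(s + 2*sqrt(2))^2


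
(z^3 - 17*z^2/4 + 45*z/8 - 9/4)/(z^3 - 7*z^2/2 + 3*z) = (z - 3/4)/z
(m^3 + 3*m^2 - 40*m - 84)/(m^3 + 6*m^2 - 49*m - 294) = (m^2 - 4*m - 12)/(m^2 - m - 42)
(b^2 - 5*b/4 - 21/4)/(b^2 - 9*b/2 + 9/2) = (4*b + 7)/(2*(2*b - 3))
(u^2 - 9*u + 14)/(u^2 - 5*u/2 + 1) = 2*(u - 7)/(2*u - 1)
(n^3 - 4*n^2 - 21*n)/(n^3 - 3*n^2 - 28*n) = (n + 3)/(n + 4)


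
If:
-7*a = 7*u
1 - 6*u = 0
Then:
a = -1/6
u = 1/6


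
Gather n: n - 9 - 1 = n - 10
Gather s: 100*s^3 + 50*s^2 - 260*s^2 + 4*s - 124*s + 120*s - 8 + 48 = 100*s^3 - 210*s^2 + 40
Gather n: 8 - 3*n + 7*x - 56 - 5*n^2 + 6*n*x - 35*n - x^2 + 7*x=-5*n^2 + n*(6*x - 38) - x^2 + 14*x - 48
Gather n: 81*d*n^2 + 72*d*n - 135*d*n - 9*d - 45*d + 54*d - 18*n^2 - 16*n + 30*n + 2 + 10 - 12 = n^2*(81*d - 18) + n*(14 - 63*d)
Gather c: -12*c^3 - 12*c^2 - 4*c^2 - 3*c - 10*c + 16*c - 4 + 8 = -12*c^3 - 16*c^2 + 3*c + 4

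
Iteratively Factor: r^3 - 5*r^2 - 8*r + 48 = (r - 4)*(r^2 - r - 12) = (r - 4)*(r + 3)*(r - 4)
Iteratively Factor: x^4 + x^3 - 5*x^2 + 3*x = (x)*(x^3 + x^2 - 5*x + 3) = x*(x - 1)*(x^2 + 2*x - 3) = x*(x - 1)*(x + 3)*(x - 1)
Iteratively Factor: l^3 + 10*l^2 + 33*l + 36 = (l + 3)*(l^2 + 7*l + 12) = (l + 3)*(l + 4)*(l + 3)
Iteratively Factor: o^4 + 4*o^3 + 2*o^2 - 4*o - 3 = (o + 3)*(o^3 + o^2 - o - 1) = (o + 1)*(o + 3)*(o^2 - 1) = (o - 1)*(o + 1)*(o + 3)*(o + 1)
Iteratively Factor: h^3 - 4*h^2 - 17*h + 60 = (h - 5)*(h^2 + h - 12) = (h - 5)*(h + 4)*(h - 3)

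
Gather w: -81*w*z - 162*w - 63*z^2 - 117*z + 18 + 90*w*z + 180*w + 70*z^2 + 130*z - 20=w*(9*z + 18) + 7*z^2 + 13*z - 2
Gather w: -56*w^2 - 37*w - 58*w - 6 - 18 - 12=-56*w^2 - 95*w - 36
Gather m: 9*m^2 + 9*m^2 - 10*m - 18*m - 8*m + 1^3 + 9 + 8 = 18*m^2 - 36*m + 18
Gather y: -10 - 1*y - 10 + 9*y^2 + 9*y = 9*y^2 + 8*y - 20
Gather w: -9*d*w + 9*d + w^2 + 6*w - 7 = 9*d + w^2 + w*(6 - 9*d) - 7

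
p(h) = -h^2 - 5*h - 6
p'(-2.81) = 0.62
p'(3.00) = -11.00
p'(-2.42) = -0.16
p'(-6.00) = 7.00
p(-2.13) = 0.11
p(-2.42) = 0.24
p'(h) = -2*h - 5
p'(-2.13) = -0.74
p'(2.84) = -10.68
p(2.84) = -28.27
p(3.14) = -31.56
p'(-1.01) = -2.98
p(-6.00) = -12.00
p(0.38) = -8.04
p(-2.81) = 0.15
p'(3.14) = -11.28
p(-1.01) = -1.97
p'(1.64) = -8.28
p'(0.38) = -5.76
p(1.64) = -16.89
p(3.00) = -30.00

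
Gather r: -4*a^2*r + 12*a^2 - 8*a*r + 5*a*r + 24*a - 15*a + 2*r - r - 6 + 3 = 12*a^2 + 9*a + r*(-4*a^2 - 3*a + 1) - 3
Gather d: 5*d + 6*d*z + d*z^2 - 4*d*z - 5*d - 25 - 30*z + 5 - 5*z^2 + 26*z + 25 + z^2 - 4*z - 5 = d*(z^2 + 2*z) - 4*z^2 - 8*z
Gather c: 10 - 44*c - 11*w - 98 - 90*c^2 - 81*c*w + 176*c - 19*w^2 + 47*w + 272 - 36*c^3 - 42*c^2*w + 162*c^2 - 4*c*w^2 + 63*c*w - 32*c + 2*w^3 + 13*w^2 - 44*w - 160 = -36*c^3 + c^2*(72 - 42*w) + c*(-4*w^2 - 18*w + 100) + 2*w^3 - 6*w^2 - 8*w + 24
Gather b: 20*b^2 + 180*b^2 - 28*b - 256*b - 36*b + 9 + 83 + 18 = 200*b^2 - 320*b + 110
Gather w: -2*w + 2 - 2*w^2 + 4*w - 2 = -2*w^2 + 2*w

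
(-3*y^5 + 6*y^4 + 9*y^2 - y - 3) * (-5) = 15*y^5 - 30*y^4 - 45*y^2 + 5*y + 15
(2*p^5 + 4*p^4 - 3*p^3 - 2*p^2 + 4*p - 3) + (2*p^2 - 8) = 2*p^5 + 4*p^4 - 3*p^3 + 4*p - 11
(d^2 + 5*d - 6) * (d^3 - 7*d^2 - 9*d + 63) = d^5 - 2*d^4 - 50*d^3 + 60*d^2 + 369*d - 378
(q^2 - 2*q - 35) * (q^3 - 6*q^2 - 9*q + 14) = q^5 - 8*q^4 - 32*q^3 + 242*q^2 + 287*q - 490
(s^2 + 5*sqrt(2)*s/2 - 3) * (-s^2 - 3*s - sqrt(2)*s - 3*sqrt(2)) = -s^4 - 7*sqrt(2)*s^3/2 - 3*s^3 - 21*sqrt(2)*s^2/2 - 2*s^2 - 6*s + 3*sqrt(2)*s + 9*sqrt(2)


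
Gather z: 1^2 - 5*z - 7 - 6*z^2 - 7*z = -6*z^2 - 12*z - 6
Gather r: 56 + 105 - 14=147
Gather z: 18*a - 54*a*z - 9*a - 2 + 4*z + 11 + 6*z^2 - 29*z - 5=9*a + 6*z^2 + z*(-54*a - 25) + 4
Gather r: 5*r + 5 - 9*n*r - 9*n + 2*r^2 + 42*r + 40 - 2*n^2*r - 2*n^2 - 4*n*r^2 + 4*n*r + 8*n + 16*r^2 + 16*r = -2*n^2 - n + r^2*(18 - 4*n) + r*(-2*n^2 - 5*n + 63) + 45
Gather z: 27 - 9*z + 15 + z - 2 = 40 - 8*z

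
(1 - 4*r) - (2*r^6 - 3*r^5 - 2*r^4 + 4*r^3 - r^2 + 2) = -2*r^6 + 3*r^5 + 2*r^4 - 4*r^3 + r^2 - 4*r - 1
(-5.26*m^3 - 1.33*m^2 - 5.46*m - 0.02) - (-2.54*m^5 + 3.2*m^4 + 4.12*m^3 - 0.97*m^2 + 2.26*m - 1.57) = 2.54*m^5 - 3.2*m^4 - 9.38*m^3 - 0.36*m^2 - 7.72*m + 1.55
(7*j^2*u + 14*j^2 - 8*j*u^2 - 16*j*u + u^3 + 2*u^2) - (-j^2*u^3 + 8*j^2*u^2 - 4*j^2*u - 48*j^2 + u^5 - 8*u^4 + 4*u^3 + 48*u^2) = j^2*u^3 - 8*j^2*u^2 + 11*j^2*u + 62*j^2 - 8*j*u^2 - 16*j*u - u^5 + 8*u^4 - 3*u^3 - 46*u^2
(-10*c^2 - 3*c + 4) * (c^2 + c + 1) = -10*c^4 - 13*c^3 - 9*c^2 + c + 4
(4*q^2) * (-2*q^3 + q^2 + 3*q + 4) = -8*q^5 + 4*q^4 + 12*q^3 + 16*q^2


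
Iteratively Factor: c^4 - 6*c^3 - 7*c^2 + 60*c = (c - 5)*(c^3 - c^2 - 12*c) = (c - 5)*(c + 3)*(c^2 - 4*c) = c*(c - 5)*(c + 3)*(c - 4)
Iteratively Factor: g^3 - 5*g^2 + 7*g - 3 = (g - 1)*(g^2 - 4*g + 3) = (g - 3)*(g - 1)*(g - 1)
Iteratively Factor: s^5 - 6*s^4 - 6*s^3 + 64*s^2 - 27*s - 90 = (s - 2)*(s^4 - 4*s^3 - 14*s^2 + 36*s + 45) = (s - 3)*(s - 2)*(s^3 - s^2 - 17*s - 15) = (s - 3)*(s - 2)*(s + 3)*(s^2 - 4*s - 5) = (s - 5)*(s - 3)*(s - 2)*(s + 3)*(s + 1)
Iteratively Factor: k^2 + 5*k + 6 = (k + 3)*(k + 2)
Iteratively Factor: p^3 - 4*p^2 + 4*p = (p - 2)*(p^2 - 2*p) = p*(p - 2)*(p - 2)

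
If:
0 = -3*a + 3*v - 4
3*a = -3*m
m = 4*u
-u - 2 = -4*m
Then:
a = -8/15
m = 8/15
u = 2/15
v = 4/5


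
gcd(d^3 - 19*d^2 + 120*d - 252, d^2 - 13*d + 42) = d^2 - 13*d + 42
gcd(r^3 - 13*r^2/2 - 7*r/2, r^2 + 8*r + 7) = 1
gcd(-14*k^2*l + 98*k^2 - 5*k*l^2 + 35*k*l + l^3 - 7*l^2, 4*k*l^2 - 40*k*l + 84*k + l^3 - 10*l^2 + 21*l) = l - 7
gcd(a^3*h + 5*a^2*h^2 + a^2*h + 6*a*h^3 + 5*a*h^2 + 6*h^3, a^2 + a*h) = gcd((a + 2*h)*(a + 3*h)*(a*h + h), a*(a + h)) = 1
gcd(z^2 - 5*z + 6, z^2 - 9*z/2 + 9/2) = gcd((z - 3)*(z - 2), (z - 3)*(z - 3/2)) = z - 3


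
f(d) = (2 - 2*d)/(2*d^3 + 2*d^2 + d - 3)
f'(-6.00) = -0.01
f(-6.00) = -0.04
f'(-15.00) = 0.00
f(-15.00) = -0.00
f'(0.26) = 0.23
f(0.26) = -0.58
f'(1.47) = 0.00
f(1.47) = -0.10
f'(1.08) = -0.45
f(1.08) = -0.05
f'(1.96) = 0.04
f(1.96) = -0.09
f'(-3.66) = -0.08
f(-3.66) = -0.12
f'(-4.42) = -0.04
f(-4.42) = -0.08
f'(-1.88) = -0.51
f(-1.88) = -0.52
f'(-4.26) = -0.05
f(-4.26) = -0.08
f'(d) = (2 - 2*d)*(-6*d^2 - 4*d - 1)/(2*d^3 + 2*d^2 + d - 3)^2 - 2/(2*d^3 + 2*d^2 + d - 3)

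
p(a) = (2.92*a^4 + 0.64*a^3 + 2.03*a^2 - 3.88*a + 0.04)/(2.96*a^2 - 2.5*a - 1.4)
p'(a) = (2.5 - 5.92*a)*(2.92*a^4 + 0.64*a^3 + 2.03*a^2 - 3.88*a + 0.04)/(2.96*a^2 - 2.5*a - 1.4)^2 + (11.68*a^3 + 1.92*a^2 + 4.06*a - 3.88)/(2.96*a^2 - 2.5*a - 1.4) = (17.2864*a^5 - 20.0056*a^4 - 19.552*a^3 + 3.7218*a^2 - 5.9208*a + 5.532)/(8.7616*a^4 - 14.8*a^3 - 2.038*a^2 + 7.0*a + 1.96)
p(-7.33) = 47.25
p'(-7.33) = -13.42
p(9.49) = 100.96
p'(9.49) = 19.76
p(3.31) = 16.84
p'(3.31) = 7.31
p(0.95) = -1.01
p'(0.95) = -13.48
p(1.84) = 9.26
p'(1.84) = 1.28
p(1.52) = 10.17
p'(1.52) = -11.19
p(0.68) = 0.48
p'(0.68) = -1.56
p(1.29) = 26.18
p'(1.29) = -348.65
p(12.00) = 156.77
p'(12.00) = 24.72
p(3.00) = 14.68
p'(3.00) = 6.59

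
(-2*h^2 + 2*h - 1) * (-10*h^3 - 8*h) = 20*h^5 - 20*h^4 + 26*h^3 - 16*h^2 + 8*h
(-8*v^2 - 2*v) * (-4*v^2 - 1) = 32*v^4 + 8*v^3 + 8*v^2 + 2*v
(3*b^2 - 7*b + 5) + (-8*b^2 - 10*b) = -5*b^2 - 17*b + 5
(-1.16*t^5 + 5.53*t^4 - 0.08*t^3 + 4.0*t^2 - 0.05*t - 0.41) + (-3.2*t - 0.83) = -1.16*t^5 + 5.53*t^4 - 0.08*t^3 + 4.0*t^2 - 3.25*t - 1.24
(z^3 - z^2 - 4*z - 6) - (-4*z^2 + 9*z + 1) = z^3 + 3*z^2 - 13*z - 7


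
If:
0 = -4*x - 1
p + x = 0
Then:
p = 1/4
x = -1/4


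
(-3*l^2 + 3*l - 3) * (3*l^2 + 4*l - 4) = -9*l^4 - 3*l^3 + 15*l^2 - 24*l + 12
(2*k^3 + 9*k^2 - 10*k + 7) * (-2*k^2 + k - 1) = -4*k^5 - 16*k^4 + 27*k^3 - 33*k^2 + 17*k - 7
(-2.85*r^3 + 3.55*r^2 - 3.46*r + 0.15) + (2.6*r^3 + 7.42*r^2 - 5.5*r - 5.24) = -0.25*r^3 + 10.97*r^2 - 8.96*r - 5.09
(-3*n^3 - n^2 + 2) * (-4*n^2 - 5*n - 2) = 12*n^5 + 19*n^4 + 11*n^3 - 6*n^2 - 10*n - 4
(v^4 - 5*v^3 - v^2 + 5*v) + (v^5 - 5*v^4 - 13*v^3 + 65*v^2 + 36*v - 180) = v^5 - 4*v^4 - 18*v^3 + 64*v^2 + 41*v - 180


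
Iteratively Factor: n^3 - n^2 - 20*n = (n + 4)*(n^2 - 5*n) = (n - 5)*(n + 4)*(n)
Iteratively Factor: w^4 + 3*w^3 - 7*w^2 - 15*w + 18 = (w - 2)*(w^3 + 5*w^2 + 3*w - 9) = (w - 2)*(w - 1)*(w^2 + 6*w + 9) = (w - 2)*(w - 1)*(w + 3)*(w + 3)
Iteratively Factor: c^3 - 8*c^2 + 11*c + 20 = (c - 5)*(c^2 - 3*c - 4) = (c - 5)*(c + 1)*(c - 4)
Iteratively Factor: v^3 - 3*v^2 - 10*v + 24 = (v - 2)*(v^2 - v - 12) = (v - 2)*(v + 3)*(v - 4)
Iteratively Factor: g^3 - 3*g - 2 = (g + 1)*(g^2 - g - 2) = (g - 2)*(g + 1)*(g + 1)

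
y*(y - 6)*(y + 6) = y^3 - 36*y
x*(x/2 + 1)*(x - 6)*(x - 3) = x^4/2 - 7*x^3/2 + 18*x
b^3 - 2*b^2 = b^2*(b - 2)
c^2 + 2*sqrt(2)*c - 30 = (c - 3*sqrt(2))*(c + 5*sqrt(2))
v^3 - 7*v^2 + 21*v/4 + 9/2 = (v - 6)*(v - 3/2)*(v + 1/2)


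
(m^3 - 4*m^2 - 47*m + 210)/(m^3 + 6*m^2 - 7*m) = (m^2 - 11*m + 30)/(m*(m - 1))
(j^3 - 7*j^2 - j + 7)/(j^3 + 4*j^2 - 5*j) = (j^2 - 6*j - 7)/(j*(j + 5))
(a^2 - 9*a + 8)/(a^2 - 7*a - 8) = (a - 1)/(a + 1)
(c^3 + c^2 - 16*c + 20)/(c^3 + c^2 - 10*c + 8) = (c^2 + 3*c - 10)/(c^2 + 3*c - 4)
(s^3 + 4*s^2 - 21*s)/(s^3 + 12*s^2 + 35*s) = (s - 3)/(s + 5)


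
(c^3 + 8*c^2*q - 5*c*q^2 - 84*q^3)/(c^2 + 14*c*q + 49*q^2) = (c^2 + c*q - 12*q^2)/(c + 7*q)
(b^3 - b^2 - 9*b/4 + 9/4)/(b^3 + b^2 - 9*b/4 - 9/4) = (b - 1)/(b + 1)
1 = 1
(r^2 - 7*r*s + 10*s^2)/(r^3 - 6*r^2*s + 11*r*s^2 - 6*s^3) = (r - 5*s)/(r^2 - 4*r*s + 3*s^2)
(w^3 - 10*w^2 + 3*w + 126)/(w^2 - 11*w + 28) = (w^2 - 3*w - 18)/(w - 4)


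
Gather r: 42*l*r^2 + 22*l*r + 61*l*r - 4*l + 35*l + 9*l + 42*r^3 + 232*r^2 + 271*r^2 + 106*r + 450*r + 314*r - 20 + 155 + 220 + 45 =40*l + 42*r^3 + r^2*(42*l + 503) + r*(83*l + 870) + 400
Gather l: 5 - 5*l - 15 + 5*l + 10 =0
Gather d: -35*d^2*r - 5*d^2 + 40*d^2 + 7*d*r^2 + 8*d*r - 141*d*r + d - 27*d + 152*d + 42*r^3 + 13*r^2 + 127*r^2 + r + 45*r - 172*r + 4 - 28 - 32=d^2*(35 - 35*r) + d*(7*r^2 - 133*r + 126) + 42*r^3 + 140*r^2 - 126*r - 56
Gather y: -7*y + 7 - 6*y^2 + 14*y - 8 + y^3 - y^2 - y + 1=y^3 - 7*y^2 + 6*y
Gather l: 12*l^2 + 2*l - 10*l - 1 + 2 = 12*l^2 - 8*l + 1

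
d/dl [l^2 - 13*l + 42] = 2*l - 13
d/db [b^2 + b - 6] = 2*b + 1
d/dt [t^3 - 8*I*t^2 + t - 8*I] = 3*t^2 - 16*I*t + 1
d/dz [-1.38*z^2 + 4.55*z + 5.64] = 4.55 - 2.76*z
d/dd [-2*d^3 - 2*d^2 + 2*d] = -6*d^2 - 4*d + 2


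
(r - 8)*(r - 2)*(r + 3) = r^3 - 7*r^2 - 14*r + 48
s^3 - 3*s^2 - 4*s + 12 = (s - 3)*(s - 2)*(s + 2)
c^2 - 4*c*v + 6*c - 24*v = (c + 6)*(c - 4*v)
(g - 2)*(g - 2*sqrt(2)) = g^2 - 2*sqrt(2)*g - 2*g + 4*sqrt(2)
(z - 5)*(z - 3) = z^2 - 8*z + 15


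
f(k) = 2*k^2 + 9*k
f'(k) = 4*k + 9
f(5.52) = 110.62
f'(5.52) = 31.08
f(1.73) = 21.56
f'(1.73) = 15.92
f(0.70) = 7.28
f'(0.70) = 11.80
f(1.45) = 17.26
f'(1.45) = 14.80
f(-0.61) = -4.75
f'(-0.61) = 6.56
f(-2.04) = -10.04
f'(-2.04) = 0.84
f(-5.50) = 11.00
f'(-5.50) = -13.00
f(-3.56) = -6.69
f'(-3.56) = -5.24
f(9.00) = 243.00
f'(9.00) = 45.00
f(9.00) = 243.00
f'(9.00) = 45.00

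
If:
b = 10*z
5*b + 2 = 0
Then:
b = -2/5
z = -1/25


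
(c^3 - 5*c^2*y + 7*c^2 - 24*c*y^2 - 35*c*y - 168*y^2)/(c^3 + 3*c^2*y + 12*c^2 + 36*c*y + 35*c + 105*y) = (c - 8*y)/(c + 5)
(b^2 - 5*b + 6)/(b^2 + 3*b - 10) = (b - 3)/(b + 5)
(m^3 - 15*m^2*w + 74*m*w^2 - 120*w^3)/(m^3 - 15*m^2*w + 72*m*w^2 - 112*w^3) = (m^2 - 11*m*w + 30*w^2)/(m^2 - 11*m*w + 28*w^2)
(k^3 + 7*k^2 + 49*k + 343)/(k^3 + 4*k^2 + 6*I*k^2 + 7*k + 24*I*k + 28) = (k^2 + 7*k*(1 - I) - 49*I)/(k^2 + k*(4 - I) - 4*I)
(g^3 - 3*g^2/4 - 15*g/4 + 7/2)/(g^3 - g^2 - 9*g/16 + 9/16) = 4*(4*g^2 + g - 14)/(16*g^2 - 9)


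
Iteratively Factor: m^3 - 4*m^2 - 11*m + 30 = (m - 2)*(m^2 - 2*m - 15) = (m - 5)*(m - 2)*(m + 3)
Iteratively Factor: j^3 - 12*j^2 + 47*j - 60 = (j - 3)*(j^2 - 9*j + 20) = (j - 5)*(j - 3)*(j - 4)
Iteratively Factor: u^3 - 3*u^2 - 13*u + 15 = (u - 1)*(u^2 - 2*u - 15) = (u - 5)*(u - 1)*(u + 3)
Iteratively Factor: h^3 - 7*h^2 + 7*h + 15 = (h - 5)*(h^2 - 2*h - 3) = (h - 5)*(h + 1)*(h - 3)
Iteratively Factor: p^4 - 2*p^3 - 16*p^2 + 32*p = (p)*(p^3 - 2*p^2 - 16*p + 32) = p*(p + 4)*(p^2 - 6*p + 8) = p*(p - 4)*(p + 4)*(p - 2)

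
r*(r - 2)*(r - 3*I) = r^3 - 2*r^2 - 3*I*r^2 + 6*I*r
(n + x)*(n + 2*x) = n^2 + 3*n*x + 2*x^2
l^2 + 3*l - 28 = (l - 4)*(l + 7)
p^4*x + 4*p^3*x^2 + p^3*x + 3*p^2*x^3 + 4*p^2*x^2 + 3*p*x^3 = p*(p + x)*(p + 3*x)*(p*x + x)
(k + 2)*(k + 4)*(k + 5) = k^3 + 11*k^2 + 38*k + 40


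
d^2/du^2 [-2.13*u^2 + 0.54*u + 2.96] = -4.26000000000000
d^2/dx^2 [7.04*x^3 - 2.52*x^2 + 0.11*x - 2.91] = 42.24*x - 5.04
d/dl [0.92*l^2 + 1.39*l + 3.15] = 1.84*l + 1.39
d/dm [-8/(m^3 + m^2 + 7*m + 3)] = 8*(3*m^2 + 2*m + 7)/(m^3 + m^2 + 7*m + 3)^2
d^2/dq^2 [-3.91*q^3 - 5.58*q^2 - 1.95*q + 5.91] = -23.46*q - 11.16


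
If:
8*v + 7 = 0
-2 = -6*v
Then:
No Solution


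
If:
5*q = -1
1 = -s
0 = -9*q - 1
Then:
No Solution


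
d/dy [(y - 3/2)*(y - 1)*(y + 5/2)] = 3*y^2 - 19/4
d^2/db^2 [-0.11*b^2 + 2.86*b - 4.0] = -0.220000000000000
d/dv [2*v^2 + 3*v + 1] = 4*v + 3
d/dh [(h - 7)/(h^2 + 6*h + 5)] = (h^2 + 6*h - 2*(h - 7)*(h + 3) + 5)/(h^2 + 6*h + 5)^2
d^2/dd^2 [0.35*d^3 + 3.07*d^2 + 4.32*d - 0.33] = 2.1*d + 6.14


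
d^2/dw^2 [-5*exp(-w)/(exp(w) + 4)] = -5/(exp(2*w) + 4*exp(w)) - 15*exp(w)/(exp(w) + 4)^3 - 20/(exp(w) + 4)^3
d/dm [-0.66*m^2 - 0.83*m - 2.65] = -1.32*m - 0.83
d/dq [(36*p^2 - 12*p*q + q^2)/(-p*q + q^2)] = p*(36*p^2 - 72*p*q + 11*q^2)/(q^2*(p^2 - 2*p*q + q^2))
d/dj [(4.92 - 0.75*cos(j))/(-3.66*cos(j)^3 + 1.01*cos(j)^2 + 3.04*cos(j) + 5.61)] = (5.49*cos(j)^3 - 54.7791*cos(j)^2 + 9.9384*cos(j) + 19.1643)*sin(j)/(13.3956*cos(j)^6 - 7.3932*cos(j)^5 - 21.2327*cos(j)^4 - 34.9244*cos(j)^3 + 20.5738*cos(j)^2 + 34.1088*cos(j) + 31.4721)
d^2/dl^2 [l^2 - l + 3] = 2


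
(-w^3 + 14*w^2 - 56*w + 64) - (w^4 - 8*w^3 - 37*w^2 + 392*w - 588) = -w^4 + 7*w^3 + 51*w^2 - 448*w + 652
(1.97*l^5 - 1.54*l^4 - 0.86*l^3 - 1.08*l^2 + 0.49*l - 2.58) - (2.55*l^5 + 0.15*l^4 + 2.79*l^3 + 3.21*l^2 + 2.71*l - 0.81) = -0.58*l^5 - 1.69*l^4 - 3.65*l^3 - 4.29*l^2 - 2.22*l - 1.77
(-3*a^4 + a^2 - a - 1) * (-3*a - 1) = 9*a^5 + 3*a^4 - 3*a^3 + 2*a^2 + 4*a + 1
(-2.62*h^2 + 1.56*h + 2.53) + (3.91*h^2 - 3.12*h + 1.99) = 1.29*h^2 - 1.56*h + 4.52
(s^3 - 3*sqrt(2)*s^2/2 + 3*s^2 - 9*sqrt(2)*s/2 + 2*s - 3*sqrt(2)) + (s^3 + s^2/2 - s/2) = 2*s^3 - 3*sqrt(2)*s^2/2 + 7*s^2/2 - 9*sqrt(2)*s/2 + 3*s/2 - 3*sqrt(2)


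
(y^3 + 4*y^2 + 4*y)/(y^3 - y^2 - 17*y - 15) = y*(y^2 + 4*y + 4)/(y^3 - y^2 - 17*y - 15)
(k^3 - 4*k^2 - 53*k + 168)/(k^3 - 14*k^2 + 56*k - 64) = (k^2 + 4*k - 21)/(k^2 - 6*k + 8)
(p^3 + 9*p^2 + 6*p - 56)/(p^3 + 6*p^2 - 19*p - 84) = (p^2 + 2*p - 8)/(p^2 - p - 12)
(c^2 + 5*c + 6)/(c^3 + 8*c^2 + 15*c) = (c + 2)/(c*(c + 5))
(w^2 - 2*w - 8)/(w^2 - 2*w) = (w^2 - 2*w - 8)/(w*(w - 2))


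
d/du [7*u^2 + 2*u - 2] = 14*u + 2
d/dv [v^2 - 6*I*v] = 2*v - 6*I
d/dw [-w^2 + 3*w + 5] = 3 - 2*w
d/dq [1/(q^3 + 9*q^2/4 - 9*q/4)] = 12*(-4*q^2 - 6*q + 3)/(q^2*(4*q^2 + 9*q - 9)^2)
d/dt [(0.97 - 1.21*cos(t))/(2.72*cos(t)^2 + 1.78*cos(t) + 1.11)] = (-3.2912*cos(t)^2 + 5.2768*cos(t) + 3.0697)*sin(t)/(7.3984*cos(t)^4 + 9.6832*cos(t)^3 + 9.2068*cos(t)^2 + 3.9516*cos(t) + 1.2321)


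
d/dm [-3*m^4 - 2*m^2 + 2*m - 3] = -12*m^3 - 4*m + 2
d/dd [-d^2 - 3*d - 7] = -2*d - 3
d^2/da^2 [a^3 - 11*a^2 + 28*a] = 6*a - 22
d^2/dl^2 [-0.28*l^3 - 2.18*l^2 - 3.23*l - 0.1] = -1.68*l - 4.36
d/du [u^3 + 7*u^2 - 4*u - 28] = 3*u^2 + 14*u - 4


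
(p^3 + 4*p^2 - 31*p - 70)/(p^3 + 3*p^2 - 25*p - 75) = (p^2 + 9*p + 14)/(p^2 + 8*p + 15)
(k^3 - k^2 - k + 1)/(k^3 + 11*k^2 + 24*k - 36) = (k^2 - 1)/(k^2 + 12*k + 36)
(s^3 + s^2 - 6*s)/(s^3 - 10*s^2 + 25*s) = (s^2 + s - 6)/(s^2 - 10*s + 25)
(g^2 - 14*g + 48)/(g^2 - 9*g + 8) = (g - 6)/(g - 1)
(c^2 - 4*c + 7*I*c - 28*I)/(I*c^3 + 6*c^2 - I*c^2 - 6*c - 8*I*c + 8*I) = (-I*c^2 + c*(7 + 4*I) - 28)/(c^3 + c^2*(-1 - 6*I) + c*(-8 + 6*I) + 8)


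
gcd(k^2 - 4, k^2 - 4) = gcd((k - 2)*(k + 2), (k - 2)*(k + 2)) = k^2 - 4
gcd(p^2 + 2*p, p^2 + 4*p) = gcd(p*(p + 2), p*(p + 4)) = p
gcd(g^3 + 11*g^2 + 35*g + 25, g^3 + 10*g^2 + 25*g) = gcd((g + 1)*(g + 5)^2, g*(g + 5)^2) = g^2 + 10*g + 25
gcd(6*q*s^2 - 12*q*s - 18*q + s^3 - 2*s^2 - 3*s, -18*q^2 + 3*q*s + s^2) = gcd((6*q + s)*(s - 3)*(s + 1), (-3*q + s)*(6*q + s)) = 6*q + s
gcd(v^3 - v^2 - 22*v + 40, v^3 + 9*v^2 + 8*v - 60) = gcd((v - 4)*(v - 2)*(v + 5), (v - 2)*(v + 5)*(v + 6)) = v^2 + 3*v - 10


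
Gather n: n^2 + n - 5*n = n^2 - 4*n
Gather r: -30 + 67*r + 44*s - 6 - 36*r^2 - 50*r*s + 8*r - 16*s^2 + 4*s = -36*r^2 + r*(75 - 50*s) - 16*s^2 + 48*s - 36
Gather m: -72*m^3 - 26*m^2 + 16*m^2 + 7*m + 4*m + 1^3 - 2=-72*m^3 - 10*m^2 + 11*m - 1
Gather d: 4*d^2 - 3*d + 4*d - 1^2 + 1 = 4*d^2 + d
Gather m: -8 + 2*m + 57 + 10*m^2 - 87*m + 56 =10*m^2 - 85*m + 105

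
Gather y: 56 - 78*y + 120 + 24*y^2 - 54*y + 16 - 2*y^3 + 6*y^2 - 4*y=-2*y^3 + 30*y^2 - 136*y + 192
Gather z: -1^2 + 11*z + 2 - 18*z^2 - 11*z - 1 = -18*z^2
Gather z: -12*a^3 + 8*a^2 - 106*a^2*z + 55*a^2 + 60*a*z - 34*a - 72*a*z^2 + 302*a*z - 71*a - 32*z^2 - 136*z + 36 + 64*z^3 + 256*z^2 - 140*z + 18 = -12*a^3 + 63*a^2 - 105*a + 64*z^3 + z^2*(224 - 72*a) + z*(-106*a^2 + 362*a - 276) + 54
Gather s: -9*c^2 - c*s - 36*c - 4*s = -9*c^2 - 36*c + s*(-c - 4)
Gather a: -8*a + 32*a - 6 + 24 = 24*a + 18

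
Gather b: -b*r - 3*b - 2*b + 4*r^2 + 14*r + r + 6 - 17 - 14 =b*(-r - 5) + 4*r^2 + 15*r - 25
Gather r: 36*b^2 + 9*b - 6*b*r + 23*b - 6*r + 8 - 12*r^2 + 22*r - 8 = 36*b^2 + 32*b - 12*r^2 + r*(16 - 6*b)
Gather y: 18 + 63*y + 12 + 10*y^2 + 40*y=10*y^2 + 103*y + 30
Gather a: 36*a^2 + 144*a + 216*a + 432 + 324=36*a^2 + 360*a + 756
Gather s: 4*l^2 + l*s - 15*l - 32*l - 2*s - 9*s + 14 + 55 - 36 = 4*l^2 - 47*l + s*(l - 11) + 33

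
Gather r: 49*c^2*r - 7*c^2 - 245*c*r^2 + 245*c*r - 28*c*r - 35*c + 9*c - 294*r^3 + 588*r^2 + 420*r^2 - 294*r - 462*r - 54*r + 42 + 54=-7*c^2 - 26*c - 294*r^3 + r^2*(1008 - 245*c) + r*(49*c^2 + 217*c - 810) + 96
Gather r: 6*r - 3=6*r - 3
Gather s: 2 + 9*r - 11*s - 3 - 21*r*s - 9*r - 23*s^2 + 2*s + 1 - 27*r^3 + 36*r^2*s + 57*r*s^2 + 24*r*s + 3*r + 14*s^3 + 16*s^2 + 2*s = -27*r^3 + 3*r + 14*s^3 + s^2*(57*r - 7) + s*(36*r^2 + 3*r - 7)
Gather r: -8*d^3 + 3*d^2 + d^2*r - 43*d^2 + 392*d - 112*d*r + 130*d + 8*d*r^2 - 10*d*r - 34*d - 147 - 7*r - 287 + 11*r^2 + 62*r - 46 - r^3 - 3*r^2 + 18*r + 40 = -8*d^3 - 40*d^2 + 488*d - r^3 + r^2*(8*d + 8) + r*(d^2 - 122*d + 73) - 440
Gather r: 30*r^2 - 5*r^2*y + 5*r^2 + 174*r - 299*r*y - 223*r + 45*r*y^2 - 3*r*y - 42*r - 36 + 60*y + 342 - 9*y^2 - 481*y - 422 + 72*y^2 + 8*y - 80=r^2*(35 - 5*y) + r*(45*y^2 - 302*y - 91) + 63*y^2 - 413*y - 196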